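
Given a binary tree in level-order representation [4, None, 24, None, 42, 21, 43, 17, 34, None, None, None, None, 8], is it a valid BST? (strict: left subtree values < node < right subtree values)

Level-order array: [4, None, 24, None, 42, 21, 43, 17, 34, None, None, None, None, 8]
Validate using subtree bounds (lo, hi): at each node, require lo < value < hi,
then recurse left with hi=value and right with lo=value.
Preorder trace (stopping at first violation):
  at node 4 with bounds (-inf, +inf): OK
  at node 24 with bounds (4, +inf): OK
  at node 42 with bounds (24, +inf): OK
  at node 21 with bounds (24, 42): VIOLATION
Node 21 violates its bound: not (24 < 21 < 42).
Result: Not a valid BST


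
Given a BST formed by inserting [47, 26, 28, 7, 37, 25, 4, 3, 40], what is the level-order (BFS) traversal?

Tree insertion order: [47, 26, 28, 7, 37, 25, 4, 3, 40]
Tree (level-order array): [47, 26, None, 7, 28, 4, 25, None, 37, 3, None, None, None, None, 40]
BFS from the root, enqueuing left then right child of each popped node:
  queue [47] -> pop 47, enqueue [26], visited so far: [47]
  queue [26] -> pop 26, enqueue [7, 28], visited so far: [47, 26]
  queue [7, 28] -> pop 7, enqueue [4, 25], visited so far: [47, 26, 7]
  queue [28, 4, 25] -> pop 28, enqueue [37], visited so far: [47, 26, 7, 28]
  queue [4, 25, 37] -> pop 4, enqueue [3], visited so far: [47, 26, 7, 28, 4]
  queue [25, 37, 3] -> pop 25, enqueue [none], visited so far: [47, 26, 7, 28, 4, 25]
  queue [37, 3] -> pop 37, enqueue [40], visited so far: [47, 26, 7, 28, 4, 25, 37]
  queue [3, 40] -> pop 3, enqueue [none], visited so far: [47, 26, 7, 28, 4, 25, 37, 3]
  queue [40] -> pop 40, enqueue [none], visited so far: [47, 26, 7, 28, 4, 25, 37, 3, 40]
Result: [47, 26, 7, 28, 4, 25, 37, 3, 40]


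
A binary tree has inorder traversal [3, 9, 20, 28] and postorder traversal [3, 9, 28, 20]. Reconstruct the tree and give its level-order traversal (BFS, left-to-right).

Inorder:   [3, 9, 20, 28]
Postorder: [3, 9, 28, 20]
Algorithm: postorder visits root last, so walk postorder right-to-left;
each value is the root of the current inorder slice — split it at that
value, recurse on the right subtree first, then the left.
Recursive splits:
  root=20; inorder splits into left=[3, 9], right=[28]
  root=28; inorder splits into left=[], right=[]
  root=9; inorder splits into left=[3], right=[]
  root=3; inorder splits into left=[], right=[]
Reconstructed level-order: [20, 9, 28, 3]


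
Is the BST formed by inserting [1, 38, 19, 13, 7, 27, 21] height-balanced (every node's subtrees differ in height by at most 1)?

Tree (level-order array): [1, None, 38, 19, None, 13, 27, 7, None, 21]
Definition: a tree is height-balanced if, at every node, |h(left) - h(right)| <= 1 (empty subtree has height -1).
Bottom-up per-node check:
  node 7: h_left=-1, h_right=-1, diff=0 [OK], height=0
  node 13: h_left=0, h_right=-1, diff=1 [OK], height=1
  node 21: h_left=-1, h_right=-1, diff=0 [OK], height=0
  node 27: h_left=0, h_right=-1, diff=1 [OK], height=1
  node 19: h_left=1, h_right=1, diff=0 [OK], height=2
  node 38: h_left=2, h_right=-1, diff=3 [FAIL (|2--1|=3 > 1)], height=3
  node 1: h_left=-1, h_right=3, diff=4 [FAIL (|-1-3|=4 > 1)], height=4
Node 38 violates the condition: |2 - -1| = 3 > 1.
Result: Not balanced


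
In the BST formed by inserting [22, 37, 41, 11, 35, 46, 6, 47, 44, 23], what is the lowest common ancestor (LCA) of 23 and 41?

Tree insertion order: [22, 37, 41, 11, 35, 46, 6, 47, 44, 23]
Tree (level-order array): [22, 11, 37, 6, None, 35, 41, None, None, 23, None, None, 46, None, None, 44, 47]
In a BST, the LCA of p=23, q=41 is the first node v on the
root-to-leaf path with p <= v <= q (go left if both < v, right if both > v).
Walk from root:
  at 22: both 23 and 41 > 22, go right
  at 37: 23 <= 37 <= 41, this is the LCA
LCA = 37


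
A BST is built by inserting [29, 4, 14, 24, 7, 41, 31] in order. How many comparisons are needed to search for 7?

Search path for 7: 29 -> 4 -> 14 -> 7
Found: True
Comparisons: 4


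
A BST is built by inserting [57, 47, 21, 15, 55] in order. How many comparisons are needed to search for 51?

Search path for 51: 57 -> 47 -> 55
Found: False
Comparisons: 3


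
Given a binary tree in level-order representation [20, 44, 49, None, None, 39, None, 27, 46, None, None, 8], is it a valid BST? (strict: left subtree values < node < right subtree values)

Level-order array: [20, 44, 49, None, None, 39, None, 27, 46, None, None, 8]
Validate using subtree bounds (lo, hi): at each node, require lo < value < hi,
then recurse left with hi=value and right with lo=value.
Preorder trace (stopping at first violation):
  at node 20 with bounds (-inf, +inf): OK
  at node 44 with bounds (-inf, 20): VIOLATION
Node 44 violates its bound: not (-inf < 44 < 20).
Result: Not a valid BST


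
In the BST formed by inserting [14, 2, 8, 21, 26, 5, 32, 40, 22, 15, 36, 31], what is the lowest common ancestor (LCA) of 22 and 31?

Tree insertion order: [14, 2, 8, 21, 26, 5, 32, 40, 22, 15, 36, 31]
Tree (level-order array): [14, 2, 21, None, 8, 15, 26, 5, None, None, None, 22, 32, None, None, None, None, 31, 40, None, None, 36]
In a BST, the LCA of p=22, q=31 is the first node v on the
root-to-leaf path with p <= v <= q (go left if both < v, right if both > v).
Walk from root:
  at 14: both 22 and 31 > 14, go right
  at 21: both 22 and 31 > 21, go right
  at 26: 22 <= 26 <= 31, this is the LCA
LCA = 26


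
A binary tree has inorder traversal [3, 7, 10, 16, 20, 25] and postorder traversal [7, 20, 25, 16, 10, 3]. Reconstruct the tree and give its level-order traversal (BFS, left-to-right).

Inorder:   [3, 7, 10, 16, 20, 25]
Postorder: [7, 20, 25, 16, 10, 3]
Algorithm: postorder visits root last, so walk postorder right-to-left;
each value is the root of the current inorder slice — split it at that
value, recurse on the right subtree first, then the left.
Recursive splits:
  root=3; inorder splits into left=[], right=[7, 10, 16, 20, 25]
  root=10; inorder splits into left=[7], right=[16, 20, 25]
  root=16; inorder splits into left=[], right=[20, 25]
  root=25; inorder splits into left=[20], right=[]
  root=20; inorder splits into left=[], right=[]
  root=7; inorder splits into left=[], right=[]
Reconstructed level-order: [3, 10, 7, 16, 25, 20]


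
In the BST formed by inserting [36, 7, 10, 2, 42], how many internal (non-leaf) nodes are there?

Tree built from: [36, 7, 10, 2, 42]
Tree (level-order array): [36, 7, 42, 2, 10]
Rule: An internal node has at least one child.
Per-node child counts:
  node 36: 2 child(ren)
  node 7: 2 child(ren)
  node 2: 0 child(ren)
  node 10: 0 child(ren)
  node 42: 0 child(ren)
Matching nodes: [36, 7]
Count of internal (non-leaf) nodes: 2


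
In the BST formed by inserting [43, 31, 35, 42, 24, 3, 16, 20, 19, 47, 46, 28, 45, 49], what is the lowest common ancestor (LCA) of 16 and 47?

Tree insertion order: [43, 31, 35, 42, 24, 3, 16, 20, 19, 47, 46, 28, 45, 49]
Tree (level-order array): [43, 31, 47, 24, 35, 46, 49, 3, 28, None, 42, 45, None, None, None, None, 16, None, None, None, None, None, None, None, 20, 19]
In a BST, the LCA of p=16, q=47 is the first node v on the
root-to-leaf path with p <= v <= q (go left if both < v, right if both > v).
Walk from root:
  at 43: 16 <= 43 <= 47, this is the LCA
LCA = 43


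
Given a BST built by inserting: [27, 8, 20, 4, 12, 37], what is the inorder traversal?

Tree insertion order: [27, 8, 20, 4, 12, 37]
Tree (level-order array): [27, 8, 37, 4, 20, None, None, None, None, 12]
Inorder traversal: [4, 8, 12, 20, 27, 37]


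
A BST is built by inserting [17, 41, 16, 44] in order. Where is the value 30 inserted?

Starting tree (level order): [17, 16, 41, None, None, None, 44]
Insertion path: 17 -> 41
Result: insert 30 as left child of 41
Final tree (level order): [17, 16, 41, None, None, 30, 44]


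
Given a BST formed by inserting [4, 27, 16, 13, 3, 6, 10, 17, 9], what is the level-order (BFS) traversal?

Tree insertion order: [4, 27, 16, 13, 3, 6, 10, 17, 9]
Tree (level-order array): [4, 3, 27, None, None, 16, None, 13, 17, 6, None, None, None, None, 10, 9]
BFS from the root, enqueuing left then right child of each popped node:
  queue [4] -> pop 4, enqueue [3, 27], visited so far: [4]
  queue [3, 27] -> pop 3, enqueue [none], visited so far: [4, 3]
  queue [27] -> pop 27, enqueue [16], visited so far: [4, 3, 27]
  queue [16] -> pop 16, enqueue [13, 17], visited so far: [4, 3, 27, 16]
  queue [13, 17] -> pop 13, enqueue [6], visited so far: [4, 3, 27, 16, 13]
  queue [17, 6] -> pop 17, enqueue [none], visited so far: [4, 3, 27, 16, 13, 17]
  queue [6] -> pop 6, enqueue [10], visited so far: [4, 3, 27, 16, 13, 17, 6]
  queue [10] -> pop 10, enqueue [9], visited so far: [4, 3, 27, 16, 13, 17, 6, 10]
  queue [9] -> pop 9, enqueue [none], visited so far: [4, 3, 27, 16, 13, 17, 6, 10, 9]
Result: [4, 3, 27, 16, 13, 17, 6, 10, 9]


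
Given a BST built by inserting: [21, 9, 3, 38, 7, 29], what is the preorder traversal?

Tree insertion order: [21, 9, 3, 38, 7, 29]
Tree (level-order array): [21, 9, 38, 3, None, 29, None, None, 7]
Preorder traversal: [21, 9, 3, 7, 38, 29]


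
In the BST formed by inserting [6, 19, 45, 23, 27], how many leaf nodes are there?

Tree built from: [6, 19, 45, 23, 27]
Tree (level-order array): [6, None, 19, None, 45, 23, None, None, 27]
Rule: A leaf has 0 children.
Per-node child counts:
  node 6: 1 child(ren)
  node 19: 1 child(ren)
  node 45: 1 child(ren)
  node 23: 1 child(ren)
  node 27: 0 child(ren)
Matching nodes: [27]
Count of leaf nodes: 1


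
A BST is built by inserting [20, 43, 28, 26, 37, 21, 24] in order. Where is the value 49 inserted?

Starting tree (level order): [20, None, 43, 28, None, 26, 37, 21, None, None, None, None, 24]
Insertion path: 20 -> 43
Result: insert 49 as right child of 43
Final tree (level order): [20, None, 43, 28, 49, 26, 37, None, None, 21, None, None, None, None, 24]


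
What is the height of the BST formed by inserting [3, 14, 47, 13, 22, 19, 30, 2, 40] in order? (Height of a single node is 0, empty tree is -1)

Insertion order: [3, 14, 47, 13, 22, 19, 30, 2, 40]
Tree (level-order array): [3, 2, 14, None, None, 13, 47, None, None, 22, None, 19, 30, None, None, None, 40]
Compute height bottom-up (empty subtree = -1):
  height(2) = 1 + max(-1, -1) = 0
  height(13) = 1 + max(-1, -1) = 0
  height(19) = 1 + max(-1, -1) = 0
  height(40) = 1 + max(-1, -1) = 0
  height(30) = 1 + max(-1, 0) = 1
  height(22) = 1 + max(0, 1) = 2
  height(47) = 1 + max(2, -1) = 3
  height(14) = 1 + max(0, 3) = 4
  height(3) = 1 + max(0, 4) = 5
Height = 5


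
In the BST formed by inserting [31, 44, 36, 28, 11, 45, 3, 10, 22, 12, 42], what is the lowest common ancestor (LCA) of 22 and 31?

Tree insertion order: [31, 44, 36, 28, 11, 45, 3, 10, 22, 12, 42]
Tree (level-order array): [31, 28, 44, 11, None, 36, 45, 3, 22, None, 42, None, None, None, 10, 12]
In a BST, the LCA of p=22, q=31 is the first node v on the
root-to-leaf path with p <= v <= q (go left if both < v, right if both > v).
Walk from root:
  at 31: 22 <= 31 <= 31, this is the LCA
LCA = 31


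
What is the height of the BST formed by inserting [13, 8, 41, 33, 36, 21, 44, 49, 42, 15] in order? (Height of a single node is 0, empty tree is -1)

Insertion order: [13, 8, 41, 33, 36, 21, 44, 49, 42, 15]
Tree (level-order array): [13, 8, 41, None, None, 33, 44, 21, 36, 42, 49, 15]
Compute height bottom-up (empty subtree = -1):
  height(8) = 1 + max(-1, -1) = 0
  height(15) = 1 + max(-1, -1) = 0
  height(21) = 1 + max(0, -1) = 1
  height(36) = 1 + max(-1, -1) = 0
  height(33) = 1 + max(1, 0) = 2
  height(42) = 1 + max(-1, -1) = 0
  height(49) = 1 + max(-1, -1) = 0
  height(44) = 1 + max(0, 0) = 1
  height(41) = 1 + max(2, 1) = 3
  height(13) = 1 + max(0, 3) = 4
Height = 4


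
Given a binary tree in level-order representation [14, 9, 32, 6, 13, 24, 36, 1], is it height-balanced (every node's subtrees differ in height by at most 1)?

Tree (level-order array): [14, 9, 32, 6, 13, 24, 36, 1]
Definition: a tree is height-balanced if, at every node, |h(left) - h(right)| <= 1 (empty subtree has height -1).
Bottom-up per-node check:
  node 1: h_left=-1, h_right=-1, diff=0 [OK], height=0
  node 6: h_left=0, h_right=-1, diff=1 [OK], height=1
  node 13: h_left=-1, h_right=-1, diff=0 [OK], height=0
  node 9: h_left=1, h_right=0, diff=1 [OK], height=2
  node 24: h_left=-1, h_right=-1, diff=0 [OK], height=0
  node 36: h_left=-1, h_right=-1, diff=0 [OK], height=0
  node 32: h_left=0, h_right=0, diff=0 [OK], height=1
  node 14: h_left=2, h_right=1, diff=1 [OK], height=3
All nodes satisfy the balance condition.
Result: Balanced


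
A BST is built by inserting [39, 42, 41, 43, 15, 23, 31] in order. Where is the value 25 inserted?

Starting tree (level order): [39, 15, 42, None, 23, 41, 43, None, 31]
Insertion path: 39 -> 15 -> 23 -> 31
Result: insert 25 as left child of 31
Final tree (level order): [39, 15, 42, None, 23, 41, 43, None, 31, None, None, None, None, 25]


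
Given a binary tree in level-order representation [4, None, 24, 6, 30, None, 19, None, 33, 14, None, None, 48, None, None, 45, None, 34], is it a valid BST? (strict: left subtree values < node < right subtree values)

Level-order array: [4, None, 24, 6, 30, None, 19, None, 33, 14, None, None, 48, None, None, 45, None, 34]
Validate using subtree bounds (lo, hi): at each node, require lo < value < hi,
then recurse left with hi=value and right with lo=value.
Preorder trace (stopping at first violation):
  at node 4 with bounds (-inf, +inf): OK
  at node 24 with bounds (4, +inf): OK
  at node 6 with bounds (4, 24): OK
  at node 19 with bounds (6, 24): OK
  at node 14 with bounds (6, 19): OK
  at node 30 with bounds (24, +inf): OK
  at node 33 with bounds (30, +inf): OK
  at node 48 with bounds (33, +inf): OK
  at node 45 with bounds (33, 48): OK
  at node 34 with bounds (33, 45): OK
No violation found at any node.
Result: Valid BST


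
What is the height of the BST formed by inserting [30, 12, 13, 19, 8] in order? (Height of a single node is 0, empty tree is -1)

Insertion order: [30, 12, 13, 19, 8]
Tree (level-order array): [30, 12, None, 8, 13, None, None, None, 19]
Compute height bottom-up (empty subtree = -1):
  height(8) = 1 + max(-1, -1) = 0
  height(19) = 1 + max(-1, -1) = 0
  height(13) = 1 + max(-1, 0) = 1
  height(12) = 1 + max(0, 1) = 2
  height(30) = 1 + max(2, -1) = 3
Height = 3


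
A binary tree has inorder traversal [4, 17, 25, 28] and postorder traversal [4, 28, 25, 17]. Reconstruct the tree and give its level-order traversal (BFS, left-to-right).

Inorder:   [4, 17, 25, 28]
Postorder: [4, 28, 25, 17]
Algorithm: postorder visits root last, so walk postorder right-to-left;
each value is the root of the current inorder slice — split it at that
value, recurse on the right subtree first, then the left.
Recursive splits:
  root=17; inorder splits into left=[4], right=[25, 28]
  root=25; inorder splits into left=[], right=[28]
  root=28; inorder splits into left=[], right=[]
  root=4; inorder splits into left=[], right=[]
Reconstructed level-order: [17, 4, 25, 28]


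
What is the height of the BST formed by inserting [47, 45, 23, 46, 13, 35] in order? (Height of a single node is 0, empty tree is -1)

Insertion order: [47, 45, 23, 46, 13, 35]
Tree (level-order array): [47, 45, None, 23, 46, 13, 35]
Compute height bottom-up (empty subtree = -1):
  height(13) = 1 + max(-1, -1) = 0
  height(35) = 1 + max(-1, -1) = 0
  height(23) = 1 + max(0, 0) = 1
  height(46) = 1 + max(-1, -1) = 0
  height(45) = 1 + max(1, 0) = 2
  height(47) = 1 + max(2, -1) = 3
Height = 3


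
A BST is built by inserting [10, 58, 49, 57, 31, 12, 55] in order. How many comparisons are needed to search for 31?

Search path for 31: 10 -> 58 -> 49 -> 31
Found: True
Comparisons: 4


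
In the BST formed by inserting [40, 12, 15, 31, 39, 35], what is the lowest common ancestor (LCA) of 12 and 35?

Tree insertion order: [40, 12, 15, 31, 39, 35]
Tree (level-order array): [40, 12, None, None, 15, None, 31, None, 39, 35]
In a BST, the LCA of p=12, q=35 is the first node v on the
root-to-leaf path with p <= v <= q (go left if both < v, right if both > v).
Walk from root:
  at 40: both 12 and 35 < 40, go left
  at 12: 12 <= 12 <= 35, this is the LCA
LCA = 12


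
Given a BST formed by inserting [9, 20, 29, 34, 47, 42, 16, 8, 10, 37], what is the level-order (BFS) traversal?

Tree insertion order: [9, 20, 29, 34, 47, 42, 16, 8, 10, 37]
Tree (level-order array): [9, 8, 20, None, None, 16, 29, 10, None, None, 34, None, None, None, 47, 42, None, 37]
BFS from the root, enqueuing left then right child of each popped node:
  queue [9] -> pop 9, enqueue [8, 20], visited so far: [9]
  queue [8, 20] -> pop 8, enqueue [none], visited so far: [9, 8]
  queue [20] -> pop 20, enqueue [16, 29], visited so far: [9, 8, 20]
  queue [16, 29] -> pop 16, enqueue [10], visited so far: [9, 8, 20, 16]
  queue [29, 10] -> pop 29, enqueue [34], visited so far: [9, 8, 20, 16, 29]
  queue [10, 34] -> pop 10, enqueue [none], visited so far: [9, 8, 20, 16, 29, 10]
  queue [34] -> pop 34, enqueue [47], visited so far: [9, 8, 20, 16, 29, 10, 34]
  queue [47] -> pop 47, enqueue [42], visited so far: [9, 8, 20, 16, 29, 10, 34, 47]
  queue [42] -> pop 42, enqueue [37], visited so far: [9, 8, 20, 16, 29, 10, 34, 47, 42]
  queue [37] -> pop 37, enqueue [none], visited so far: [9, 8, 20, 16, 29, 10, 34, 47, 42, 37]
Result: [9, 8, 20, 16, 29, 10, 34, 47, 42, 37]


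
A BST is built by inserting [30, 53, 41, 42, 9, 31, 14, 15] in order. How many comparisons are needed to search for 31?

Search path for 31: 30 -> 53 -> 41 -> 31
Found: True
Comparisons: 4


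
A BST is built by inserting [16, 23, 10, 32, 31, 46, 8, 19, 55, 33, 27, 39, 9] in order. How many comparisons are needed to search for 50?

Search path for 50: 16 -> 23 -> 32 -> 46 -> 55
Found: False
Comparisons: 5


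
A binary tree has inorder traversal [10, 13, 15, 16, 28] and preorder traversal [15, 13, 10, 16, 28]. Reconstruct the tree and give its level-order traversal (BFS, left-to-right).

Inorder:  [10, 13, 15, 16, 28]
Preorder: [15, 13, 10, 16, 28]
Algorithm: preorder visits root first, so consume preorder in order;
for each root, split the current inorder slice at that value into
left-subtree inorder and right-subtree inorder, then recurse.
Recursive splits:
  root=15; inorder splits into left=[10, 13], right=[16, 28]
  root=13; inorder splits into left=[10], right=[]
  root=10; inorder splits into left=[], right=[]
  root=16; inorder splits into left=[], right=[28]
  root=28; inorder splits into left=[], right=[]
Reconstructed level-order: [15, 13, 16, 10, 28]


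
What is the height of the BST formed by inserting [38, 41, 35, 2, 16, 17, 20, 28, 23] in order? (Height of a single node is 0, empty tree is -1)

Insertion order: [38, 41, 35, 2, 16, 17, 20, 28, 23]
Tree (level-order array): [38, 35, 41, 2, None, None, None, None, 16, None, 17, None, 20, None, 28, 23]
Compute height bottom-up (empty subtree = -1):
  height(23) = 1 + max(-1, -1) = 0
  height(28) = 1 + max(0, -1) = 1
  height(20) = 1 + max(-1, 1) = 2
  height(17) = 1 + max(-1, 2) = 3
  height(16) = 1 + max(-1, 3) = 4
  height(2) = 1 + max(-1, 4) = 5
  height(35) = 1 + max(5, -1) = 6
  height(41) = 1 + max(-1, -1) = 0
  height(38) = 1 + max(6, 0) = 7
Height = 7


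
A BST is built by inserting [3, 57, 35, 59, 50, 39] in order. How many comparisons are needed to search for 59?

Search path for 59: 3 -> 57 -> 59
Found: True
Comparisons: 3


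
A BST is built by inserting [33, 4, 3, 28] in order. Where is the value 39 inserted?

Starting tree (level order): [33, 4, None, 3, 28]
Insertion path: 33
Result: insert 39 as right child of 33
Final tree (level order): [33, 4, 39, 3, 28]


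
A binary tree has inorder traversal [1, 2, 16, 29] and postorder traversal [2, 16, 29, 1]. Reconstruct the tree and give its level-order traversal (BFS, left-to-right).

Inorder:   [1, 2, 16, 29]
Postorder: [2, 16, 29, 1]
Algorithm: postorder visits root last, so walk postorder right-to-left;
each value is the root of the current inorder slice — split it at that
value, recurse on the right subtree first, then the left.
Recursive splits:
  root=1; inorder splits into left=[], right=[2, 16, 29]
  root=29; inorder splits into left=[2, 16], right=[]
  root=16; inorder splits into left=[2], right=[]
  root=2; inorder splits into left=[], right=[]
Reconstructed level-order: [1, 29, 16, 2]


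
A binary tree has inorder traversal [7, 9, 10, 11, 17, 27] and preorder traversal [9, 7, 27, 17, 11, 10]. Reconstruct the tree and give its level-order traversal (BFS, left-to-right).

Inorder:  [7, 9, 10, 11, 17, 27]
Preorder: [9, 7, 27, 17, 11, 10]
Algorithm: preorder visits root first, so consume preorder in order;
for each root, split the current inorder slice at that value into
left-subtree inorder and right-subtree inorder, then recurse.
Recursive splits:
  root=9; inorder splits into left=[7], right=[10, 11, 17, 27]
  root=7; inorder splits into left=[], right=[]
  root=27; inorder splits into left=[10, 11, 17], right=[]
  root=17; inorder splits into left=[10, 11], right=[]
  root=11; inorder splits into left=[10], right=[]
  root=10; inorder splits into left=[], right=[]
Reconstructed level-order: [9, 7, 27, 17, 11, 10]


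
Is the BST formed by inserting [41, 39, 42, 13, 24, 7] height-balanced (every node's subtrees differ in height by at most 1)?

Tree (level-order array): [41, 39, 42, 13, None, None, None, 7, 24]
Definition: a tree is height-balanced if, at every node, |h(left) - h(right)| <= 1 (empty subtree has height -1).
Bottom-up per-node check:
  node 7: h_left=-1, h_right=-1, diff=0 [OK], height=0
  node 24: h_left=-1, h_right=-1, diff=0 [OK], height=0
  node 13: h_left=0, h_right=0, diff=0 [OK], height=1
  node 39: h_left=1, h_right=-1, diff=2 [FAIL (|1--1|=2 > 1)], height=2
  node 42: h_left=-1, h_right=-1, diff=0 [OK], height=0
  node 41: h_left=2, h_right=0, diff=2 [FAIL (|2-0|=2 > 1)], height=3
Node 39 violates the condition: |1 - -1| = 2 > 1.
Result: Not balanced


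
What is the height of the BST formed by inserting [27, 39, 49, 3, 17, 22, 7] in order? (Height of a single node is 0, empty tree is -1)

Insertion order: [27, 39, 49, 3, 17, 22, 7]
Tree (level-order array): [27, 3, 39, None, 17, None, 49, 7, 22]
Compute height bottom-up (empty subtree = -1):
  height(7) = 1 + max(-1, -1) = 0
  height(22) = 1 + max(-1, -1) = 0
  height(17) = 1 + max(0, 0) = 1
  height(3) = 1 + max(-1, 1) = 2
  height(49) = 1 + max(-1, -1) = 0
  height(39) = 1 + max(-1, 0) = 1
  height(27) = 1 + max(2, 1) = 3
Height = 3


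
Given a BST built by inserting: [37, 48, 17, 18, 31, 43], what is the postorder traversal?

Tree insertion order: [37, 48, 17, 18, 31, 43]
Tree (level-order array): [37, 17, 48, None, 18, 43, None, None, 31]
Postorder traversal: [31, 18, 17, 43, 48, 37]


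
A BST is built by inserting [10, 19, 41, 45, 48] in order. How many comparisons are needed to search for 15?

Search path for 15: 10 -> 19
Found: False
Comparisons: 2


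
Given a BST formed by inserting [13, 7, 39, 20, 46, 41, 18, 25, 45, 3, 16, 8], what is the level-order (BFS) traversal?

Tree insertion order: [13, 7, 39, 20, 46, 41, 18, 25, 45, 3, 16, 8]
Tree (level-order array): [13, 7, 39, 3, 8, 20, 46, None, None, None, None, 18, 25, 41, None, 16, None, None, None, None, 45]
BFS from the root, enqueuing left then right child of each popped node:
  queue [13] -> pop 13, enqueue [7, 39], visited so far: [13]
  queue [7, 39] -> pop 7, enqueue [3, 8], visited so far: [13, 7]
  queue [39, 3, 8] -> pop 39, enqueue [20, 46], visited so far: [13, 7, 39]
  queue [3, 8, 20, 46] -> pop 3, enqueue [none], visited so far: [13, 7, 39, 3]
  queue [8, 20, 46] -> pop 8, enqueue [none], visited so far: [13, 7, 39, 3, 8]
  queue [20, 46] -> pop 20, enqueue [18, 25], visited so far: [13, 7, 39, 3, 8, 20]
  queue [46, 18, 25] -> pop 46, enqueue [41], visited so far: [13, 7, 39, 3, 8, 20, 46]
  queue [18, 25, 41] -> pop 18, enqueue [16], visited so far: [13, 7, 39, 3, 8, 20, 46, 18]
  queue [25, 41, 16] -> pop 25, enqueue [none], visited so far: [13, 7, 39, 3, 8, 20, 46, 18, 25]
  queue [41, 16] -> pop 41, enqueue [45], visited so far: [13, 7, 39, 3, 8, 20, 46, 18, 25, 41]
  queue [16, 45] -> pop 16, enqueue [none], visited so far: [13, 7, 39, 3, 8, 20, 46, 18, 25, 41, 16]
  queue [45] -> pop 45, enqueue [none], visited so far: [13, 7, 39, 3, 8, 20, 46, 18, 25, 41, 16, 45]
Result: [13, 7, 39, 3, 8, 20, 46, 18, 25, 41, 16, 45]


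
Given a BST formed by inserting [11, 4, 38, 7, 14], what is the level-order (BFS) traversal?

Tree insertion order: [11, 4, 38, 7, 14]
Tree (level-order array): [11, 4, 38, None, 7, 14]
BFS from the root, enqueuing left then right child of each popped node:
  queue [11] -> pop 11, enqueue [4, 38], visited so far: [11]
  queue [4, 38] -> pop 4, enqueue [7], visited so far: [11, 4]
  queue [38, 7] -> pop 38, enqueue [14], visited so far: [11, 4, 38]
  queue [7, 14] -> pop 7, enqueue [none], visited so far: [11, 4, 38, 7]
  queue [14] -> pop 14, enqueue [none], visited so far: [11, 4, 38, 7, 14]
Result: [11, 4, 38, 7, 14]


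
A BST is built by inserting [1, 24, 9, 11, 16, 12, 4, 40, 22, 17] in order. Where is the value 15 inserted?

Starting tree (level order): [1, None, 24, 9, 40, 4, 11, None, None, None, None, None, 16, 12, 22, None, None, 17]
Insertion path: 1 -> 24 -> 9 -> 11 -> 16 -> 12
Result: insert 15 as right child of 12
Final tree (level order): [1, None, 24, 9, 40, 4, 11, None, None, None, None, None, 16, 12, 22, None, 15, 17]


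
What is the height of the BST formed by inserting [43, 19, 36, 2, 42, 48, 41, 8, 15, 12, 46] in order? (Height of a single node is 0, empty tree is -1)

Insertion order: [43, 19, 36, 2, 42, 48, 41, 8, 15, 12, 46]
Tree (level-order array): [43, 19, 48, 2, 36, 46, None, None, 8, None, 42, None, None, None, 15, 41, None, 12]
Compute height bottom-up (empty subtree = -1):
  height(12) = 1 + max(-1, -1) = 0
  height(15) = 1 + max(0, -1) = 1
  height(8) = 1 + max(-1, 1) = 2
  height(2) = 1 + max(-1, 2) = 3
  height(41) = 1 + max(-1, -1) = 0
  height(42) = 1 + max(0, -1) = 1
  height(36) = 1 + max(-1, 1) = 2
  height(19) = 1 + max(3, 2) = 4
  height(46) = 1 + max(-1, -1) = 0
  height(48) = 1 + max(0, -1) = 1
  height(43) = 1 + max(4, 1) = 5
Height = 5


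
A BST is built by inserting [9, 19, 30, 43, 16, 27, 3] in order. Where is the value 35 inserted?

Starting tree (level order): [9, 3, 19, None, None, 16, 30, None, None, 27, 43]
Insertion path: 9 -> 19 -> 30 -> 43
Result: insert 35 as left child of 43
Final tree (level order): [9, 3, 19, None, None, 16, 30, None, None, 27, 43, None, None, 35]


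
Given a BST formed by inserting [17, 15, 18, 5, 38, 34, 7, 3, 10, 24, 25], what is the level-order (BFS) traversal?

Tree insertion order: [17, 15, 18, 5, 38, 34, 7, 3, 10, 24, 25]
Tree (level-order array): [17, 15, 18, 5, None, None, 38, 3, 7, 34, None, None, None, None, 10, 24, None, None, None, None, 25]
BFS from the root, enqueuing left then right child of each popped node:
  queue [17] -> pop 17, enqueue [15, 18], visited so far: [17]
  queue [15, 18] -> pop 15, enqueue [5], visited so far: [17, 15]
  queue [18, 5] -> pop 18, enqueue [38], visited so far: [17, 15, 18]
  queue [5, 38] -> pop 5, enqueue [3, 7], visited so far: [17, 15, 18, 5]
  queue [38, 3, 7] -> pop 38, enqueue [34], visited so far: [17, 15, 18, 5, 38]
  queue [3, 7, 34] -> pop 3, enqueue [none], visited so far: [17, 15, 18, 5, 38, 3]
  queue [7, 34] -> pop 7, enqueue [10], visited so far: [17, 15, 18, 5, 38, 3, 7]
  queue [34, 10] -> pop 34, enqueue [24], visited so far: [17, 15, 18, 5, 38, 3, 7, 34]
  queue [10, 24] -> pop 10, enqueue [none], visited so far: [17, 15, 18, 5, 38, 3, 7, 34, 10]
  queue [24] -> pop 24, enqueue [25], visited so far: [17, 15, 18, 5, 38, 3, 7, 34, 10, 24]
  queue [25] -> pop 25, enqueue [none], visited so far: [17, 15, 18, 5, 38, 3, 7, 34, 10, 24, 25]
Result: [17, 15, 18, 5, 38, 3, 7, 34, 10, 24, 25]


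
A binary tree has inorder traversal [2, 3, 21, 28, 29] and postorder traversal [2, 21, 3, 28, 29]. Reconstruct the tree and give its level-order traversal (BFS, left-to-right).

Inorder:   [2, 3, 21, 28, 29]
Postorder: [2, 21, 3, 28, 29]
Algorithm: postorder visits root last, so walk postorder right-to-left;
each value is the root of the current inorder slice — split it at that
value, recurse on the right subtree first, then the left.
Recursive splits:
  root=29; inorder splits into left=[2, 3, 21, 28], right=[]
  root=28; inorder splits into left=[2, 3, 21], right=[]
  root=3; inorder splits into left=[2], right=[21]
  root=21; inorder splits into left=[], right=[]
  root=2; inorder splits into left=[], right=[]
Reconstructed level-order: [29, 28, 3, 2, 21]


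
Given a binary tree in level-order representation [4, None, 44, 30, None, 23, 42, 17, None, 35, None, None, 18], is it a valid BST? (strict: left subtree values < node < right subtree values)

Level-order array: [4, None, 44, 30, None, 23, 42, 17, None, 35, None, None, 18]
Validate using subtree bounds (lo, hi): at each node, require lo < value < hi,
then recurse left with hi=value and right with lo=value.
Preorder trace (stopping at first violation):
  at node 4 with bounds (-inf, +inf): OK
  at node 44 with bounds (4, +inf): OK
  at node 30 with bounds (4, 44): OK
  at node 23 with bounds (4, 30): OK
  at node 17 with bounds (4, 23): OK
  at node 18 with bounds (17, 23): OK
  at node 42 with bounds (30, 44): OK
  at node 35 with bounds (30, 42): OK
No violation found at any node.
Result: Valid BST


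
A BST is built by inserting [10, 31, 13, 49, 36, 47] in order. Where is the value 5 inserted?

Starting tree (level order): [10, None, 31, 13, 49, None, None, 36, None, None, 47]
Insertion path: 10
Result: insert 5 as left child of 10
Final tree (level order): [10, 5, 31, None, None, 13, 49, None, None, 36, None, None, 47]


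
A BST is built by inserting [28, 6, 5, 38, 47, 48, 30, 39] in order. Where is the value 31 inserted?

Starting tree (level order): [28, 6, 38, 5, None, 30, 47, None, None, None, None, 39, 48]
Insertion path: 28 -> 38 -> 30
Result: insert 31 as right child of 30
Final tree (level order): [28, 6, 38, 5, None, 30, 47, None, None, None, 31, 39, 48]


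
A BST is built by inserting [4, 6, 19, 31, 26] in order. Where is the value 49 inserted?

Starting tree (level order): [4, None, 6, None, 19, None, 31, 26]
Insertion path: 4 -> 6 -> 19 -> 31
Result: insert 49 as right child of 31
Final tree (level order): [4, None, 6, None, 19, None, 31, 26, 49]


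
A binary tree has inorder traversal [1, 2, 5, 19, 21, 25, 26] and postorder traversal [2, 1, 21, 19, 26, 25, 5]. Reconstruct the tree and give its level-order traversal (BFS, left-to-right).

Inorder:   [1, 2, 5, 19, 21, 25, 26]
Postorder: [2, 1, 21, 19, 26, 25, 5]
Algorithm: postorder visits root last, so walk postorder right-to-left;
each value is the root of the current inorder slice — split it at that
value, recurse on the right subtree first, then the left.
Recursive splits:
  root=5; inorder splits into left=[1, 2], right=[19, 21, 25, 26]
  root=25; inorder splits into left=[19, 21], right=[26]
  root=26; inorder splits into left=[], right=[]
  root=19; inorder splits into left=[], right=[21]
  root=21; inorder splits into left=[], right=[]
  root=1; inorder splits into left=[], right=[2]
  root=2; inorder splits into left=[], right=[]
Reconstructed level-order: [5, 1, 25, 2, 19, 26, 21]


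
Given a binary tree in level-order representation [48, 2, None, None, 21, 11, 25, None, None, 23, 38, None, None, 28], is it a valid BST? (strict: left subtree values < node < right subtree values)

Level-order array: [48, 2, None, None, 21, 11, 25, None, None, 23, 38, None, None, 28]
Validate using subtree bounds (lo, hi): at each node, require lo < value < hi,
then recurse left with hi=value and right with lo=value.
Preorder trace (stopping at first violation):
  at node 48 with bounds (-inf, +inf): OK
  at node 2 with bounds (-inf, 48): OK
  at node 21 with bounds (2, 48): OK
  at node 11 with bounds (2, 21): OK
  at node 25 with bounds (21, 48): OK
  at node 23 with bounds (21, 25): OK
  at node 38 with bounds (25, 48): OK
  at node 28 with bounds (25, 38): OK
No violation found at any node.
Result: Valid BST


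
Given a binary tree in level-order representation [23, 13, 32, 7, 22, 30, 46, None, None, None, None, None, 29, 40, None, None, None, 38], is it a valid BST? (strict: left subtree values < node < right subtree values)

Level-order array: [23, 13, 32, 7, 22, 30, 46, None, None, None, None, None, 29, 40, None, None, None, 38]
Validate using subtree bounds (lo, hi): at each node, require lo < value < hi,
then recurse left with hi=value and right with lo=value.
Preorder trace (stopping at first violation):
  at node 23 with bounds (-inf, +inf): OK
  at node 13 with bounds (-inf, 23): OK
  at node 7 with bounds (-inf, 13): OK
  at node 22 with bounds (13, 23): OK
  at node 32 with bounds (23, +inf): OK
  at node 30 with bounds (23, 32): OK
  at node 29 with bounds (30, 32): VIOLATION
Node 29 violates its bound: not (30 < 29 < 32).
Result: Not a valid BST


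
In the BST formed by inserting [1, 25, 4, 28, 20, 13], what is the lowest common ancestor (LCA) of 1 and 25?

Tree insertion order: [1, 25, 4, 28, 20, 13]
Tree (level-order array): [1, None, 25, 4, 28, None, 20, None, None, 13]
In a BST, the LCA of p=1, q=25 is the first node v on the
root-to-leaf path with p <= v <= q (go left if both < v, right if both > v).
Walk from root:
  at 1: 1 <= 1 <= 25, this is the LCA
LCA = 1


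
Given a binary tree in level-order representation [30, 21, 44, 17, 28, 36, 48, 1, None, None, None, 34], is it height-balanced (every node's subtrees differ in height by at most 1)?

Tree (level-order array): [30, 21, 44, 17, 28, 36, 48, 1, None, None, None, 34]
Definition: a tree is height-balanced if, at every node, |h(left) - h(right)| <= 1 (empty subtree has height -1).
Bottom-up per-node check:
  node 1: h_left=-1, h_right=-1, diff=0 [OK], height=0
  node 17: h_left=0, h_right=-1, diff=1 [OK], height=1
  node 28: h_left=-1, h_right=-1, diff=0 [OK], height=0
  node 21: h_left=1, h_right=0, diff=1 [OK], height=2
  node 34: h_left=-1, h_right=-1, diff=0 [OK], height=0
  node 36: h_left=0, h_right=-1, diff=1 [OK], height=1
  node 48: h_left=-1, h_right=-1, diff=0 [OK], height=0
  node 44: h_left=1, h_right=0, diff=1 [OK], height=2
  node 30: h_left=2, h_right=2, diff=0 [OK], height=3
All nodes satisfy the balance condition.
Result: Balanced


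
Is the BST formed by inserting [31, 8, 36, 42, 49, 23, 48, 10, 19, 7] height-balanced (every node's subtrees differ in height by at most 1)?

Tree (level-order array): [31, 8, 36, 7, 23, None, 42, None, None, 10, None, None, 49, None, 19, 48]
Definition: a tree is height-balanced if, at every node, |h(left) - h(right)| <= 1 (empty subtree has height -1).
Bottom-up per-node check:
  node 7: h_left=-1, h_right=-1, diff=0 [OK], height=0
  node 19: h_left=-1, h_right=-1, diff=0 [OK], height=0
  node 10: h_left=-1, h_right=0, diff=1 [OK], height=1
  node 23: h_left=1, h_right=-1, diff=2 [FAIL (|1--1|=2 > 1)], height=2
  node 8: h_left=0, h_right=2, diff=2 [FAIL (|0-2|=2 > 1)], height=3
  node 48: h_left=-1, h_right=-1, diff=0 [OK], height=0
  node 49: h_left=0, h_right=-1, diff=1 [OK], height=1
  node 42: h_left=-1, h_right=1, diff=2 [FAIL (|-1-1|=2 > 1)], height=2
  node 36: h_left=-1, h_right=2, diff=3 [FAIL (|-1-2|=3 > 1)], height=3
  node 31: h_left=3, h_right=3, diff=0 [OK], height=4
Node 23 violates the condition: |1 - -1| = 2 > 1.
Result: Not balanced


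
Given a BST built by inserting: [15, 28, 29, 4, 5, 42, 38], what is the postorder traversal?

Tree insertion order: [15, 28, 29, 4, 5, 42, 38]
Tree (level-order array): [15, 4, 28, None, 5, None, 29, None, None, None, 42, 38]
Postorder traversal: [5, 4, 38, 42, 29, 28, 15]


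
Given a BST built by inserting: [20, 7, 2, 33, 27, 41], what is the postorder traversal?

Tree insertion order: [20, 7, 2, 33, 27, 41]
Tree (level-order array): [20, 7, 33, 2, None, 27, 41]
Postorder traversal: [2, 7, 27, 41, 33, 20]


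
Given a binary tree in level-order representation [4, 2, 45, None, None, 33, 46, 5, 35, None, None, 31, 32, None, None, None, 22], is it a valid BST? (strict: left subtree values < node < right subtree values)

Level-order array: [4, 2, 45, None, None, 33, 46, 5, 35, None, None, 31, 32, None, None, None, 22]
Validate using subtree bounds (lo, hi): at each node, require lo < value < hi,
then recurse left with hi=value and right with lo=value.
Preorder trace (stopping at first violation):
  at node 4 with bounds (-inf, +inf): OK
  at node 2 with bounds (-inf, 4): OK
  at node 45 with bounds (4, +inf): OK
  at node 33 with bounds (4, 45): OK
  at node 5 with bounds (4, 33): OK
  at node 31 with bounds (4, 5): VIOLATION
Node 31 violates its bound: not (4 < 31 < 5).
Result: Not a valid BST


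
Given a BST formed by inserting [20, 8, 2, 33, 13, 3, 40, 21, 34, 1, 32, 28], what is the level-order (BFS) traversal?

Tree insertion order: [20, 8, 2, 33, 13, 3, 40, 21, 34, 1, 32, 28]
Tree (level-order array): [20, 8, 33, 2, 13, 21, 40, 1, 3, None, None, None, 32, 34, None, None, None, None, None, 28]
BFS from the root, enqueuing left then right child of each popped node:
  queue [20] -> pop 20, enqueue [8, 33], visited so far: [20]
  queue [8, 33] -> pop 8, enqueue [2, 13], visited so far: [20, 8]
  queue [33, 2, 13] -> pop 33, enqueue [21, 40], visited so far: [20, 8, 33]
  queue [2, 13, 21, 40] -> pop 2, enqueue [1, 3], visited so far: [20, 8, 33, 2]
  queue [13, 21, 40, 1, 3] -> pop 13, enqueue [none], visited so far: [20, 8, 33, 2, 13]
  queue [21, 40, 1, 3] -> pop 21, enqueue [32], visited so far: [20, 8, 33, 2, 13, 21]
  queue [40, 1, 3, 32] -> pop 40, enqueue [34], visited so far: [20, 8, 33, 2, 13, 21, 40]
  queue [1, 3, 32, 34] -> pop 1, enqueue [none], visited so far: [20, 8, 33, 2, 13, 21, 40, 1]
  queue [3, 32, 34] -> pop 3, enqueue [none], visited so far: [20, 8, 33, 2, 13, 21, 40, 1, 3]
  queue [32, 34] -> pop 32, enqueue [28], visited so far: [20, 8, 33, 2, 13, 21, 40, 1, 3, 32]
  queue [34, 28] -> pop 34, enqueue [none], visited so far: [20, 8, 33, 2, 13, 21, 40, 1, 3, 32, 34]
  queue [28] -> pop 28, enqueue [none], visited so far: [20, 8, 33, 2, 13, 21, 40, 1, 3, 32, 34, 28]
Result: [20, 8, 33, 2, 13, 21, 40, 1, 3, 32, 34, 28]


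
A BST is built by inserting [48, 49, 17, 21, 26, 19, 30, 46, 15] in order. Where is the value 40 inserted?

Starting tree (level order): [48, 17, 49, 15, 21, None, None, None, None, 19, 26, None, None, None, 30, None, 46]
Insertion path: 48 -> 17 -> 21 -> 26 -> 30 -> 46
Result: insert 40 as left child of 46
Final tree (level order): [48, 17, 49, 15, 21, None, None, None, None, 19, 26, None, None, None, 30, None, 46, 40]


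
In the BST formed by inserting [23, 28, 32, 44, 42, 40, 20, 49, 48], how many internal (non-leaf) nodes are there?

Tree built from: [23, 28, 32, 44, 42, 40, 20, 49, 48]
Tree (level-order array): [23, 20, 28, None, None, None, 32, None, 44, 42, 49, 40, None, 48]
Rule: An internal node has at least one child.
Per-node child counts:
  node 23: 2 child(ren)
  node 20: 0 child(ren)
  node 28: 1 child(ren)
  node 32: 1 child(ren)
  node 44: 2 child(ren)
  node 42: 1 child(ren)
  node 40: 0 child(ren)
  node 49: 1 child(ren)
  node 48: 0 child(ren)
Matching nodes: [23, 28, 32, 44, 42, 49]
Count of internal (non-leaf) nodes: 6


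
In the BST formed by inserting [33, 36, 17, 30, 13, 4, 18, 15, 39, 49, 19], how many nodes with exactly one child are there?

Tree built from: [33, 36, 17, 30, 13, 4, 18, 15, 39, 49, 19]
Tree (level-order array): [33, 17, 36, 13, 30, None, 39, 4, 15, 18, None, None, 49, None, None, None, None, None, 19]
Rule: These are nodes with exactly 1 non-null child.
Per-node child counts:
  node 33: 2 child(ren)
  node 17: 2 child(ren)
  node 13: 2 child(ren)
  node 4: 0 child(ren)
  node 15: 0 child(ren)
  node 30: 1 child(ren)
  node 18: 1 child(ren)
  node 19: 0 child(ren)
  node 36: 1 child(ren)
  node 39: 1 child(ren)
  node 49: 0 child(ren)
Matching nodes: [30, 18, 36, 39]
Count of nodes with exactly one child: 4
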